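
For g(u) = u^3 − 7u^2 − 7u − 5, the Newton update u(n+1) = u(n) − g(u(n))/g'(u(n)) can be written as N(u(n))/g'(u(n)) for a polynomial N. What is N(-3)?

−112

g'(u) = 3u^2 − 14u − 7.
N(u) = u·g'(u) − g(u) = u·(3u^2 − 14u − 7) − (u^3 − 7u^2 − 7u − 5) = 2u^3 − 7u^2 + 5.
N(-3) = −112.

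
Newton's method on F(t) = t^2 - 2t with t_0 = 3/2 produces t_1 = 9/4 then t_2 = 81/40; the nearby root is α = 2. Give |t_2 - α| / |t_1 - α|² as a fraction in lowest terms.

2/5

t_1 - α = 9/4 - 2 = 1/4, so |t_1 - α| = 1/4.
t_2 - α = 81/40 - 2 = 1/40, so |t_2 - α| = 1/40.
|t_1 - α|² = 1/16.
Ratio = (1/40) / (1/16) = 2/5.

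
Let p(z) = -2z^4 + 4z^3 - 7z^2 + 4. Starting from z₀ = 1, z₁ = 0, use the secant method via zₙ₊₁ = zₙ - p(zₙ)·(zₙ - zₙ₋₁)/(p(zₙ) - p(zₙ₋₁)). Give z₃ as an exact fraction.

p(1) = -1, p(0) = 4. z₂ = 0 - 4·(0 - 1)/(4 - (-1)) = 4/5.
p(0) = 4, p(4/5) = 468/625. z₃ = (4/5) - (468/625)·((4/5) - 0)/((468/625) - 4) = 125/127.

125/127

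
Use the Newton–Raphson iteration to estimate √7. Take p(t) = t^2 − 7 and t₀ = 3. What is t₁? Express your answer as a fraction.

p'(t) = 2t.
p(3) = 2, p'(3) = 6, so t₁ = 3 − 2/6 = 8/3.

8/3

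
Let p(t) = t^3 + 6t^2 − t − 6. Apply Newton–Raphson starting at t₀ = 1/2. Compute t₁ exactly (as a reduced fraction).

p'(t) = 3t^2 + 12t − 1.
p(1/2) = −39/8, p'(1/2) = 23/4, so t₁ = (1/2) − (−39/8)/(23/4) = 31/23.

31/23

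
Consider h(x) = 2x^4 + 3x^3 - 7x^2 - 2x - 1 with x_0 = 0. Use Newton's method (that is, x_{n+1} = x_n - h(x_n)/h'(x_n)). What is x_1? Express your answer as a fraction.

-1/2

h'(x) = 8x^3 + 9x^2 - 14x - 2.
h(0) = -1, h'(0) = -2, so x_1 = 0 - (-1)/(-2) = -1/2.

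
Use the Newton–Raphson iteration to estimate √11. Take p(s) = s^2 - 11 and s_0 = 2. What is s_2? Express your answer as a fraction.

p'(s) = 2s.
p(2) = -7, p'(2) = 4, so s_1 = 2 - (-7)/4 = 15/4.
p(15/4) = 49/16, p'(15/4) = 15/2, so s_2 = (15/4) - (49/16)/(15/2) = 401/120.

401/120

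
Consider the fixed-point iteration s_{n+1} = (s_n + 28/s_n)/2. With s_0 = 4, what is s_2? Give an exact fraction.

233/44

s_1 = (4 + 28/4)/2 = 11/2.
s_2 = (11/2 + 28/(11/2))/2 = 233/44.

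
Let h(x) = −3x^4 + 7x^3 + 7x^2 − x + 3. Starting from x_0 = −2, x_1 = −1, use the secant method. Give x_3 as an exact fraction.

−2419657/2295241

h(−2) = −71, h(−1) = 1. x_2 = (−1) − 1·((−1) − (−2))/(1 − (−71)) = −73/72.
h(−1) = 1, h(−73/72) = 6662711/8957952. x_3 = (−73/72) − (6662711/8957952)·((−73/72) − (−1))/((6662711/8957952) − 1) = −2419657/2295241.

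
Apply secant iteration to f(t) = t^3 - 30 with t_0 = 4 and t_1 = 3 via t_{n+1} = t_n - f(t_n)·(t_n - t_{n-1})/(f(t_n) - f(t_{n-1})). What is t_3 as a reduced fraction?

f(4) = 34, f(3) = -3. t_2 = 3 - (-3)·(3 - 4)/((-3) - 34) = 114/37.
f(3) = -3, f(114/37) = -38046/50653. t_3 = (114/37) - (-38046/50653)·((114/37) - 3)/((-38046/50653) - (-3)) = 39340/12657.

39340/12657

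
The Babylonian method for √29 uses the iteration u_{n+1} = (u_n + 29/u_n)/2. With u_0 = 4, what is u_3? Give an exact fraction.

u_1 = (4 + 29/4)/2 = 45/8.
u_2 = (45/8 + 29/(45/8))/2 = 3881/720.
u_3 = (3881/720 + 29/(3881/720))/2 = 30095761/5588640.

30095761/5588640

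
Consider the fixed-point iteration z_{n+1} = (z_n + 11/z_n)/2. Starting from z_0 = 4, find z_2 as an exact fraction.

1433/432

z_1 = (4 + 11/4)/2 = 27/8.
z_2 = (27/8 + 11/(27/8))/2 = 1433/432.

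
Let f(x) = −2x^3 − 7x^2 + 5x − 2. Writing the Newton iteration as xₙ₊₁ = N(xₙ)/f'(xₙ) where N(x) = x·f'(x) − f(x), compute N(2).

f'(x) = −6x^2 − 14x + 5.
N(x) = x·f'(x) − f(x) = x·(−6x^2 − 14x + 5) − (−2x^3 − 7x^2 + 5x − 2) = −4x^3 − 7x^2 + 2.
N(2) = −58.

−58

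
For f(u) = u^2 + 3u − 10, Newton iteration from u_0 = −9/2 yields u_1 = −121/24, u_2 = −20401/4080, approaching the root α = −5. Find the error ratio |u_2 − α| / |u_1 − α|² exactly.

u_1 − α = −121/24 − (−5) = −121/24 + 5 = −1/24, so |u_1 − α| = 1/24.
u_2 − α = −20401/4080 − (−5) = −20401/4080 + 5 = −1/4080, so |u_2 − α| = 1/4080.
|u_1 − α|² = 1/576.
Ratio = (1/4080) / (1/576) = 12/85.

12/85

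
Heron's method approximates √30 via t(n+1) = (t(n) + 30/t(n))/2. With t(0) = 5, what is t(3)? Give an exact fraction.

116161/21208

t(1) = (5 + 30/5)/2 = 11/2.
t(2) = (11/2 + 30/(11/2))/2 = 241/44.
t(3) = (241/44 + 30/(241/44))/2 = 116161/21208.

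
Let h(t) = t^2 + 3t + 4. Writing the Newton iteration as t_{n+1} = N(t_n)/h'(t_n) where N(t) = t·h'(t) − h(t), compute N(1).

−3

h'(t) = 2t + 3.
N(t) = t·h'(t) − h(t) = t·(2t + 3) − (t^2 + 3t + 4) = t^2 − 4.
N(1) = −3.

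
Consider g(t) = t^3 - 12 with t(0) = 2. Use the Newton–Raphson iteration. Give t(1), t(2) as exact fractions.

t(1) = 7/3, t(2) = 1010/441

g'(t) = 3t^2.
g(2) = -4, g'(2) = 12, so t(1) = 2 - (-4)/12 = 7/3.
g(7/3) = 19/27, g'(7/3) = 49/3, so t(2) = (7/3) - (19/27)/(49/3) = 1010/441.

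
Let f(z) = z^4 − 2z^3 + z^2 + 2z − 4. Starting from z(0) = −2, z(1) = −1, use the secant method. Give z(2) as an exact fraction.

f(−2) = 28, f(−1) = −2. z(2) = (−1) − (−2)·((−1) − (−2))/((−2) − 28) = −16/15.

−16/15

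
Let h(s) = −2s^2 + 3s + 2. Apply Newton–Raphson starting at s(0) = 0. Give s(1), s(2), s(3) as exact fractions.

s(1) = −2/3, s(2) = −26/51, s(3) = −6554/13107

h'(s) = −4s + 3.
h(0) = 2, h'(0) = 3, so s(1) = 0 − 2/3 = −2/3.
h(−2/3) = −8/9, h'(−2/3) = 17/3, so s(2) = (−2/3) − (−8/9)/(17/3) = −26/51.
h(−26/51) = −128/2601, h'(−26/51) = 257/51, so s(3) = (−26/51) − (−128/2601)/(257/51) = −6554/13107.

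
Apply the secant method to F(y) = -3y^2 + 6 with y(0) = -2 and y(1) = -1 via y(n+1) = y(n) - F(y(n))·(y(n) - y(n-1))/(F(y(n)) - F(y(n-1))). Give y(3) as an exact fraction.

F(-2) = -6, F(-1) = 3. y(2) = (-1) - 3·((-1) - (-2))/(3 - (-6)) = -4/3.
F(-1) = 3, F(-4/3) = 2/3. y(3) = (-4/3) - (2/3)·((-4/3) - (-1))/((2/3) - 3) = -10/7.

-10/7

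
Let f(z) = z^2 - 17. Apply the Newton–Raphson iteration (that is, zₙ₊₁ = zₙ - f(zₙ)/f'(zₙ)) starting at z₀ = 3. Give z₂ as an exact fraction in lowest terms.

f'(z) = 2z.
f(3) = -8, f'(3) = 6, so z₁ = 3 - (-8)/6 = 13/3.
f(13/3) = 16/9, f'(13/3) = 26/3, so z₂ = (13/3) - (16/9)/(26/3) = 161/39.

161/39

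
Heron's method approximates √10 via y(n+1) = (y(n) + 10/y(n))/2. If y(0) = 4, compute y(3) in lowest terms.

216401/68432

y(1) = (4 + 10/4)/2 = 13/4.
y(2) = (13/4 + 10/(13/4))/2 = 329/104.
y(3) = (329/104 + 10/(329/104))/2 = 216401/68432.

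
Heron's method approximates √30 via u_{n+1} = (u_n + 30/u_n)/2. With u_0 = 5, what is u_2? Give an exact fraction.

241/44

u_1 = (5 + 30/5)/2 = 11/2.
u_2 = (11/2 + 30/(11/2))/2 = 241/44.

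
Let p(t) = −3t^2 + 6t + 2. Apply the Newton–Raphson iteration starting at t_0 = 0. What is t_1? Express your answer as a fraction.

p'(t) = −6t + 6.
p(0) = 2, p'(0) = 6, so t_1 = 0 − 2/6 = −1/3.

−1/3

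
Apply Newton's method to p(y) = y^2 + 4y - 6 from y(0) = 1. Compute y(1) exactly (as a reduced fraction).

p'(y) = 2y + 4.
p(1) = -1, p'(1) = 6, so y(1) = 1 - (-1)/6 = 7/6.

7/6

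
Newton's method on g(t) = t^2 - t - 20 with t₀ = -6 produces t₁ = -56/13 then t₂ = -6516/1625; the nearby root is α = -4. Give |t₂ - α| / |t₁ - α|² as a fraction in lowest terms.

t₁ - α = -56/13 - (-4) = -56/13 + 4 = -4/13, so |t₁ - α| = 4/13.
t₂ - α = -6516/1625 - (-4) = -6516/1625 + 4 = -16/1625, so |t₂ - α| = 16/1625.
|t₁ - α|² = 16/169.
Ratio = (16/1625) / (16/169) = 13/125.

13/125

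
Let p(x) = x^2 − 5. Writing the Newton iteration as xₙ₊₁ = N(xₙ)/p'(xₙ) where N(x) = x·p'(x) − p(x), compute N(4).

21

p'(x) = 2x.
N(x) = x·p'(x) − p(x) = x·(2x) − (x^2 − 5) = x^2 + 5.
N(4) = 21.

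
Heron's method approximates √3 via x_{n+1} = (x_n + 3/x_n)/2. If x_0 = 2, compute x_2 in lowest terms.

x_1 = (2 + 3/2)/2 = 7/4.
x_2 = (7/4 + 3/(7/4))/2 = 97/56.

97/56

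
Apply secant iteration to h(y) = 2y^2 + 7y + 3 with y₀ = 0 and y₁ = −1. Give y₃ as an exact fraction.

−9/19

h(0) = 3, h(−1) = −2. y₂ = (−1) − (−2)·((−1) − 0)/((−2) − 3) = −3/5.
h(−1) = −2, h(−3/5) = −12/25. y₃ = (−3/5) − (−12/25)·((−3/5) − (−1))/((−12/25) − (−2)) = −9/19.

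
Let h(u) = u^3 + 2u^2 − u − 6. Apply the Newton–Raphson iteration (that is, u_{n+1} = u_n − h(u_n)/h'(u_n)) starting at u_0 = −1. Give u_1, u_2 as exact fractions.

h'(u) = 3u^2 + 4u − 1.
h(−1) = −4, h'(−1) = −2, so u_1 = (−1) − (−4)/(−2) = −3.
h(−3) = −12, h'(−3) = 14, so u_2 = (−3) − (−12)/14 = −15/7.

u_1 = −3, u_2 = −15/7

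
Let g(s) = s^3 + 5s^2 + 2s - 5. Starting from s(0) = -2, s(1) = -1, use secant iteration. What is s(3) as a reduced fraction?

g(-2) = 3, g(-1) = -3. s(2) = (-1) - (-3)·((-1) - (-2))/((-3) - 3) = -3/2.
g(-1) = -3, g(-3/2) = -1/8. s(3) = (-3/2) - (-1/8)·((-3/2) - (-1))/((-1/8) - (-3)) = -35/23.

-35/23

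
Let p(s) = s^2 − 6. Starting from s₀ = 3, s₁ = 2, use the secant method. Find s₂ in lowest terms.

p(3) = 3, p(2) = −2. s₂ = 2 − (−2)·(2 − 3)/((−2) − 3) = 12/5.

12/5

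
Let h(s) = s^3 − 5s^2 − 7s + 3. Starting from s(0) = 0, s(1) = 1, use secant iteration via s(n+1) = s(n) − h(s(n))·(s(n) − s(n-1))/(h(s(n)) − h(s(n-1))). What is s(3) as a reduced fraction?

h(0) = 3, h(1) = −8. s(2) = 1 − (−8)·(1 − 0)/((−8) − 3) = 3/11.
h(1) = −8, h(3/11) = 984/1331. s(3) = (3/11) − (984/1331)·((3/11) − 1)/((984/1331) − (−8)) = 243/727.

243/727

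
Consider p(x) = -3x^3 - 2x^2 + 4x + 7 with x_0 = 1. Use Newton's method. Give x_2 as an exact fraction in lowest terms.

p'(x) = -9x^2 - 4x + 4.
p(1) = 6, p'(1) = -9, so x_1 = 1 - 6/(-9) = 5/3.
p(5/3) = -52/9, p'(5/3) = -83/3, so x_2 = (5/3) - (-52/9)/(-83/3) = 121/83.

121/83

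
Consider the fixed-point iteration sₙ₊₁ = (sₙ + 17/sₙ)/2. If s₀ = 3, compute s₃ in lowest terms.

s₁ = (3 + 17/3)/2 = 13/3.
s₂ = (13/3 + 17/(13/3))/2 = 161/39.
s₃ = (161/39 + 17/(161/39))/2 = 25889/6279.

25889/6279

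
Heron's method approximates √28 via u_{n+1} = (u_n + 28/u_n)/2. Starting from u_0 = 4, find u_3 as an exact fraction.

u_1 = (4 + 28/4)/2 = 11/2.
u_2 = (11/2 + 28/(11/2))/2 = 233/44.
u_3 = (233/44 + 28/(233/44))/2 = 108497/20504.

108497/20504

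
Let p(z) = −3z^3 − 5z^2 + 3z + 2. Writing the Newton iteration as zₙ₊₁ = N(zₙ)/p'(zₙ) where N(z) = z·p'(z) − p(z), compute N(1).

−13

p'(z) = −9z^2 − 10z + 3.
N(z) = z·p'(z) − p(z) = z·(−9z^2 − 10z + 3) − (−3z^3 − 5z^2 + 3z + 2) = −6z^3 − 5z^2 − 2.
N(1) = −13.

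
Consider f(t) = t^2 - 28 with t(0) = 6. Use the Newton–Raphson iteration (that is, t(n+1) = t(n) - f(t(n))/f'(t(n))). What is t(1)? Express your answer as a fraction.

16/3

f'(t) = 2t.
f(6) = 8, f'(6) = 12, so t(1) = 6 - 8/12 = 16/3.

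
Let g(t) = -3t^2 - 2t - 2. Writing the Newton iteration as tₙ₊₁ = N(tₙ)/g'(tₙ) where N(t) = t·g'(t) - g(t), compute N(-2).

g'(t) = -6t - 2.
N(t) = t·g'(t) - g(t) = t·(-6t - 2) - (-3t^2 - 2t - 2) = -3t^2 + 2.
N(-2) = -10.

-10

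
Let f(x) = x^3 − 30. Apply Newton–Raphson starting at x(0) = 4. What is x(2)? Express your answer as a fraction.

700399/224676

f'(x) = 3x^2.
f(4) = 34, f'(4) = 48, so x(1) = 4 − 34/48 = 79/24.
f(79/24) = 78319/13824, f'(79/24) = 6241/192, so x(2) = (79/24) − (78319/13824)/(6241/192) = 700399/224676.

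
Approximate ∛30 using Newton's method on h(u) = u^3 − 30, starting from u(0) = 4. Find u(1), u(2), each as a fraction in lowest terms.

u(1) = 79/24, u(2) = 700399/224676

h'(u) = 3u^2.
h(4) = 34, h'(4) = 48, so u(1) = 4 − 34/48 = 79/24.
h(79/24) = 78319/13824, h'(79/24) = 6241/192, so u(2) = (79/24) − (78319/13824)/(6241/192) = 700399/224676.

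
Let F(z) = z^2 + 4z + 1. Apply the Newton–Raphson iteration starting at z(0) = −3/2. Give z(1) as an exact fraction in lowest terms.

5/4

F'(z) = 2z + 4.
F(−3/2) = −11/4, F'(−3/2) = 1, so z(1) = (−3/2) − (−11/4)/1 = 5/4.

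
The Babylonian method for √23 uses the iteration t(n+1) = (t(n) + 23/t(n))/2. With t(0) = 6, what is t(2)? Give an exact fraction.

6793/1416

t(1) = (6 + 23/6)/2 = 59/12.
t(2) = (59/12 + 23/(59/12))/2 = 6793/1416.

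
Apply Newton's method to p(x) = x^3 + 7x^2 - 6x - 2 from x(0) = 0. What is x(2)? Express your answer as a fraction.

-73/279

p'(x) = 3x^2 + 14x - 6.
p(0) = -2, p'(0) = -6, so x(1) = 0 - (-2)/(-6) = -1/3.
p(-1/3) = 20/27, p'(-1/3) = -31/3, so x(2) = (-1/3) - (20/27)/(-31/3) = -73/279.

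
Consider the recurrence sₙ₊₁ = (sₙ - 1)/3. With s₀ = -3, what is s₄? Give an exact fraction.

-43/81

s₁ = ((-3) - 1)/3 = -4/3.
s₂ = ((-4/3) - 1)/3 = -7/9.
s₃ = ((-7/9) - 1)/3 = -16/27.
s₄ = ((-16/27) - 1)/3 = -43/81.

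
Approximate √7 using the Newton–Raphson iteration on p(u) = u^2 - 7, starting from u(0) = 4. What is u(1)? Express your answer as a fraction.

23/8

p'(u) = 2u.
p(4) = 9, p'(4) = 8, so u(1) = 4 - 9/8 = 23/8.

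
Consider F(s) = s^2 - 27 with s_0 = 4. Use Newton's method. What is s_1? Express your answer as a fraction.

F'(s) = 2s.
F(4) = -11, F'(4) = 8, so s_1 = 4 - (-11)/8 = 43/8.

43/8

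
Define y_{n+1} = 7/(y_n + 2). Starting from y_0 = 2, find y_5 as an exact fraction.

y_1 = 7/(2 + 2) = 7/4.
y_2 = 7/(7/4 + 2) = 28/15.
y_3 = 7/(28/15 + 2) = 105/58.
y_4 = 7/(105/58 + 2) = 406/221.
y_5 = 7/(406/221 + 2) = 1547/848.

1547/848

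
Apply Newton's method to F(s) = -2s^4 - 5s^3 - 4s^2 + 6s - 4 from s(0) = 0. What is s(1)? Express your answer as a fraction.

2/3

F'(s) = -8s^3 - 15s^2 - 8s + 6.
F(0) = -4, F'(0) = 6, so s(1) = 0 - (-4)/6 = 2/3.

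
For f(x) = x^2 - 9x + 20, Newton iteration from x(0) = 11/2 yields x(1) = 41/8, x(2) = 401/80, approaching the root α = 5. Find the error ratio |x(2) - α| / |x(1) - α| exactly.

x(1) - α = 41/8 - 5 = 1/8, so |x(1) - α| = 1/8.
x(2) - α = 401/80 - 5 = 1/80, so |x(2) - α| = 1/80.
Ratio = (1/80) / (1/8) = 1/10.

1/10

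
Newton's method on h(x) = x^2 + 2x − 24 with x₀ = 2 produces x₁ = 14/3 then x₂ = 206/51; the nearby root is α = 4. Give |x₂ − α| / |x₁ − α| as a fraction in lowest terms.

1/17

x₁ − α = 14/3 − 4 = 2/3, so |x₁ − α| = 2/3.
x₂ − α = 206/51 − 4 = 2/51, so |x₂ − α| = 2/51.
Ratio = (2/51) / (2/3) = 1/17.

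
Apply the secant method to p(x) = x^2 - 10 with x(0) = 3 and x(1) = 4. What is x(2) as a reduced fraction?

p(3) = -1, p(4) = 6. x(2) = 4 - 6·(4 - 3)/(6 - (-1)) = 22/7.

22/7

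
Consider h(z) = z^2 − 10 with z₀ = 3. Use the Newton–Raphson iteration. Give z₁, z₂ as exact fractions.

h'(z) = 2z.
h(3) = −1, h'(3) = 6, so z₁ = 3 − (−1)/6 = 19/6.
h(19/6) = 1/36, h'(19/6) = 19/3, so z₂ = (19/6) − (1/36)/(19/3) = 721/228.

z₁ = 19/6, z₂ = 721/228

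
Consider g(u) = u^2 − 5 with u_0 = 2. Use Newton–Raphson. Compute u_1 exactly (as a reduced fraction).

9/4

g'(u) = 2u.
g(2) = −1, g'(2) = 4, so u_1 = 2 − (−1)/4 = 9/4.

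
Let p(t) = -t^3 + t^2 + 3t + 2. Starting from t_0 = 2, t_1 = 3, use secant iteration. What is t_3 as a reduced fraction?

p(2) = 4, p(3) = -7. t_2 = 3 - (-7)·(3 - 2)/((-7) - 4) = 26/11.
p(3) = -7, p(26/11) = 1960/1331. t_3 = (26/11) - (1960/1331)·((26/11) - 3)/((1960/1331) - (-7)) = 3986/1611.

3986/1611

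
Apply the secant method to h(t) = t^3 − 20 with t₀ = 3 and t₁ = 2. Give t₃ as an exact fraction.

h(3) = 7, h(2) = −12. t₂ = 2 − (−12)·(2 − 3)/((−12) − 7) = 50/19.
h(2) = −12, h(50/19) = −12180/6859. t₃ = (50/19) − (−12180/6859)·((50/19) − 2)/((−12180/6859) − (−12)) = 1335/487.

1335/487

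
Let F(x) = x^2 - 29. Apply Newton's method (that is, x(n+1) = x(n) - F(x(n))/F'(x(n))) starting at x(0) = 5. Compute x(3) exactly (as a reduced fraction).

F'(x) = 2x.
F(5) = -4, F'(5) = 10, so x(1) = 5 - (-4)/10 = 27/5.
F(27/5) = 4/25, F'(27/5) = 54/5, so x(2) = (27/5) - (4/25)/(54/5) = 727/135.
F(727/135) = 4/18225, F'(727/135) = 1454/135, so x(3) = (727/135) - (4/18225)/(1454/135) = 528527/98145.

528527/98145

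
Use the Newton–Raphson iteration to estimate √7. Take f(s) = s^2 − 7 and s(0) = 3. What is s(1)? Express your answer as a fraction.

f'(s) = 2s.
f(3) = 2, f'(3) = 6, so s(1) = 3 − 2/6 = 8/3.

8/3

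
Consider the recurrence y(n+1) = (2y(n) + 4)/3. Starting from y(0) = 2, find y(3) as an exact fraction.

92/27

y(1) = (2·2 + 4)/3 = 8/3.
y(2) = (2·(8/3) + 4)/3 = 28/9.
y(3) = (2·(28/9) + 4)/3 = 92/27.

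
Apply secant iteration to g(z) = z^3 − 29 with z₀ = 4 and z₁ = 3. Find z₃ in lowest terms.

115637/37633

g(4) = 35, g(3) = −2. z₂ = 3 − (−2)·(3 − 4)/((−2) − 35) = 113/37.
g(3) = −2, g(113/37) = −26040/50653. z₃ = (113/37) − (−26040/50653)·((113/37) − 3)/((−26040/50653) − (−2)) = 115637/37633.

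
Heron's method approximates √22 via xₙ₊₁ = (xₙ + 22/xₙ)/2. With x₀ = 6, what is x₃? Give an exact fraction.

x₁ = (6 + 22/6)/2 = 29/6.
x₂ = (29/6 + 22/(29/6))/2 = 1633/348.
x₃ = (1633/348 + 22/(1633/348))/2 = 5330977/1136568.

5330977/1136568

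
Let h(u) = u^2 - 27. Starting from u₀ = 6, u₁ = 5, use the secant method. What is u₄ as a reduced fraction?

h(6) = 9, h(5) = -2. u₂ = 5 - (-2)·(5 - 6)/((-2) - 9) = 57/11.
h(5) = -2, h(57/11) = -18/121. u₃ = (57/11) - (-18/121)·((57/11) - 5)/((-18/121) - (-2)) = 291/56.
h(57/11) = -18/121, h(291/56) = 9/3136. u₄ = (291/56) - (9/3136)·((291/56) - (57/11))/((9/3136) - (-18/121)) = 11073/2131.

11073/2131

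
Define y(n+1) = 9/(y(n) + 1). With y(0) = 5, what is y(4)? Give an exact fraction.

207/68

y(1) = 9/(5 + 1) = 3/2.
y(2) = 9/(3/2 + 1) = 18/5.
y(3) = 9/(18/5 + 1) = 45/23.
y(4) = 9/(45/23 + 1) = 207/68.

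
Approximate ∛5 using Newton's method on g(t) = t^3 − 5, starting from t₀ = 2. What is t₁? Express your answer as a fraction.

7/4

g'(t) = 3t^2.
g(2) = 3, g'(2) = 12, so t₁ = 2 − 3/12 = 7/4.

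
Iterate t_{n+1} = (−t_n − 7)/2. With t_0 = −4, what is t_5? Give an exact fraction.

−73/32

t_1 = (−(−4) − 7)/2 = −3/2.
t_2 = (−(−3/2) − 7)/2 = −11/4.
t_3 = (−(−11/4) − 7)/2 = −17/8.
t_4 = (−(−17/8) − 7)/2 = −39/16.
t_5 = (−(−39/16) − 7)/2 = −73/32.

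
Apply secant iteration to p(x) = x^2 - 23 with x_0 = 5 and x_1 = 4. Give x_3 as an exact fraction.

379/79

p(5) = 2, p(4) = -7. x_2 = 4 - (-7)·(4 - 5)/((-7) - 2) = 43/9.
p(4) = -7, p(43/9) = -14/81. x_3 = (43/9) - (-14/81)·((43/9) - 4)/((-14/81) - (-7)) = 379/79.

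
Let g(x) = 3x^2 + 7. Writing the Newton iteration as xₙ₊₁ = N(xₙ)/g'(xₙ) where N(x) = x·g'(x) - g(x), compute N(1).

g'(x) = 6x.
N(x) = x·g'(x) - g(x) = x·(6x) - (3x^2 + 7) = 3x^2 - 7.
N(1) = -4.

-4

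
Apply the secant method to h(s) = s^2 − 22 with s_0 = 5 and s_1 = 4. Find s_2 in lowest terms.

h(5) = 3, h(4) = −6. s_2 = 4 − (−6)·(4 − 5)/((−6) − 3) = 14/3.

14/3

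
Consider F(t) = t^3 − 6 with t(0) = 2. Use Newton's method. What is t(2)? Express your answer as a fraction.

1979/1089

F'(t) = 3t^2.
F(2) = 2, F'(2) = 12, so t(1) = 2 − 2/12 = 11/6.
F(11/6) = 35/216, F'(11/6) = 121/12, so t(2) = (11/6) − (35/216)/(121/12) = 1979/1089.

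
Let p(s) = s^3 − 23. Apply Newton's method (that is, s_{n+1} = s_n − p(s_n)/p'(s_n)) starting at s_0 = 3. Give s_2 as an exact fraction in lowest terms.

1365775/480249

p'(s) = 3s^2.
p(3) = 4, p'(3) = 27, so s_1 = 3 − 4/27 = 77/27.
p(77/27) = 3824/19683, p'(77/27) = 5929/243, so s_2 = (77/27) − (3824/19683)/(5929/243) = 1365775/480249.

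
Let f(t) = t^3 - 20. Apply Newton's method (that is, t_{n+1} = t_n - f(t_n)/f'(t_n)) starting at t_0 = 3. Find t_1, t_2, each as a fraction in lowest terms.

t_1 = 74/27, t_2 = 301027/110889

f'(t) = 3t^2.
f(3) = 7, f'(3) = 27, so t_1 = 3 - 7/27 = 74/27.
f(74/27) = 11564/19683, f'(74/27) = 5476/243, so t_2 = (74/27) - (11564/19683)/(5476/243) = 301027/110889.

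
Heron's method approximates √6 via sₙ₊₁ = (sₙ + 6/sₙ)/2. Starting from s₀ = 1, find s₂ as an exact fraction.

s₁ = (1 + 6/1)/2 = 7/2.
s₂ = (7/2 + 6/(7/2))/2 = 73/28.

73/28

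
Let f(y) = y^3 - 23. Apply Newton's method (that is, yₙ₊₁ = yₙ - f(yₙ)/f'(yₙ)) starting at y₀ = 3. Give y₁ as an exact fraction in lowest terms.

f'(y) = 3y^2.
f(3) = 4, f'(3) = 27, so y₁ = 3 - 4/27 = 77/27.

77/27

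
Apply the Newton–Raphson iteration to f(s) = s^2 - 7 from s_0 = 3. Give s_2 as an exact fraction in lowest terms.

f'(s) = 2s.
f(3) = 2, f'(3) = 6, so s_1 = 3 - 2/6 = 8/3.
f(8/3) = 1/9, f'(8/3) = 16/3, so s_2 = (8/3) - (1/9)/(16/3) = 127/48.

127/48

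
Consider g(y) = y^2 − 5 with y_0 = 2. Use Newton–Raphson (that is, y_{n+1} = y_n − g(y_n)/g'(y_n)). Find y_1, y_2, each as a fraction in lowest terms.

y_1 = 9/4, y_2 = 161/72

g'(y) = 2y.
g(2) = −1, g'(2) = 4, so y_1 = 2 − (−1)/4 = 9/4.
g(9/4) = 1/16, g'(9/4) = 9/2, so y_2 = (9/4) − (1/16)/(9/2) = 161/72.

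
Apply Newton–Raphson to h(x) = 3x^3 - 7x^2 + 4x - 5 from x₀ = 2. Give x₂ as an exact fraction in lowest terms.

8315/4002

h'(x) = 9x^2 - 14x + 4.
h(2) = -1, h'(2) = 12, so x₁ = 2 - (-1)/12 = 25/12.
h(25/12) = 5/64, h'(25/12) = 667/48, so x₂ = (25/12) - (5/64)/(667/48) = 8315/4002.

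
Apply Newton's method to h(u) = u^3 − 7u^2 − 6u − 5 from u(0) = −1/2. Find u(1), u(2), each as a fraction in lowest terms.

u(1) = 12/7, u(2) = 1885/7266

h'(u) = 3u^2 − 14u − 6.
h(−1/2) = −31/8, h'(−1/2) = 7/4, so u(1) = (−1/2) − (−31/8)/(7/4) = 12/7.
h(12/7) = −10571/343, h'(12/7) = −1038/49, so u(2) = (12/7) − (−10571/343)/(−1038/49) = 1885/7266.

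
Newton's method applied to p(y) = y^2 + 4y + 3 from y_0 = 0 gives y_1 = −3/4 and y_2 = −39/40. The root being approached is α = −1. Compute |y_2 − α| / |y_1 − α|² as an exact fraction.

y_1 − α = −3/4 − (−1) = −3/4 + 1 = 1/4, so |y_1 − α| = 1/4.
y_2 − α = −39/40 − (−1) = −39/40 + 1 = 1/40, so |y_2 − α| = 1/40.
|y_1 − α|² = 1/16.
Ratio = (1/40) / (1/16) = 2/5.

2/5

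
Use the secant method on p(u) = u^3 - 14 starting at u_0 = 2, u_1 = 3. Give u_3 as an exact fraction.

p(2) = -6, p(3) = 13. u_2 = 3 - 13·(3 - 2)/(13 - (-6)) = 44/19.
p(3) = 13, p(44/19) = -10842/6859. u_3 = (44/19) - (-10842/6859)·((44/19) - 3)/((-10842/6859) - 13) = 18386/7693.

18386/7693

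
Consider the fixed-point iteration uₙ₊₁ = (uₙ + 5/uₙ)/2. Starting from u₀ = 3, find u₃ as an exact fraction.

u₁ = (3 + 5/3)/2 = 7/3.
u₂ = (7/3 + 5/(7/3))/2 = 47/21.
u₃ = (47/21 + 5/(47/21))/2 = 2207/987.

2207/987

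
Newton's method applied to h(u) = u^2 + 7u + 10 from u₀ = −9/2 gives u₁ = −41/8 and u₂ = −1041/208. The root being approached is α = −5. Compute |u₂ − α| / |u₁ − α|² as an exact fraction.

4/13

u₁ − α = −41/8 − (−5) = −41/8 + 5 = −1/8, so |u₁ − α| = 1/8.
u₂ − α = −1041/208 − (−5) = −1041/208 + 5 = −1/208, so |u₂ − α| = 1/208.
|u₁ − α|² = 1/64.
Ratio = (1/208) / (1/64) = 4/13.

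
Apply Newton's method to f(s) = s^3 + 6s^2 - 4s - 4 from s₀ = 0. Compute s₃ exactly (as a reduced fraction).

f'(s) = 3s^2 + 12s - 4.
f(0) = -4, f'(0) = -4, so s₁ = 0 - (-4)/(-4) = -1.
f(-1) = 5, f'(-1) = -13, so s₂ = (-1) - 5/(-13) = -8/13.
f(-8/13) = 1100/2197, f'(-8/13) = -1732/169, so s₃ = (-8/13) - (1100/2197)/(-1732/169) = -3189/5629.

-3189/5629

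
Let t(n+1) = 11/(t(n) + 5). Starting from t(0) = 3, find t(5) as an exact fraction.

25036/15153

t(1) = 11/(3 + 5) = 11/8.
t(2) = 11/(11/8 + 5) = 88/51.
t(3) = 11/(88/51 + 5) = 561/343.
t(4) = 11/(561/343 + 5) = 3773/2276.
t(5) = 11/(3773/2276 + 5) = 25036/15153.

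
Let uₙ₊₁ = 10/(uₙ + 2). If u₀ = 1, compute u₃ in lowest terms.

80/31

u₁ = 10/(1 + 2) = 10/3.
u₂ = 10/(10/3 + 2) = 15/8.
u₃ = 10/(15/8 + 2) = 80/31.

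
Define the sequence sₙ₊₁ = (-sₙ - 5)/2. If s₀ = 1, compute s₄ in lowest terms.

-3/2

s₁ = (-1 - 5)/2 = -3.
s₂ = (-(-3) - 5)/2 = -1.
s₃ = (-(-1) - 5)/2 = -2.
s₄ = (-(-2) - 5)/2 = -3/2.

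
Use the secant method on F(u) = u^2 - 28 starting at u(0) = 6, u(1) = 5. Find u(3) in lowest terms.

F(6) = 8, F(5) = -3. u(2) = 5 - (-3)·(5 - 6)/((-3) - 8) = 58/11.
F(5) = -3, F(58/11) = -24/121. u(3) = (58/11) - (-24/121)·((58/11) - 5)/((-24/121) - (-3)) = 598/113.

598/113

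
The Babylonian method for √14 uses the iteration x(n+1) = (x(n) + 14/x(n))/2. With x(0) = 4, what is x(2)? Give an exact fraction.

x(1) = (4 + 14/4)/2 = 15/4.
x(2) = (15/4 + 14/(15/4))/2 = 449/120.

449/120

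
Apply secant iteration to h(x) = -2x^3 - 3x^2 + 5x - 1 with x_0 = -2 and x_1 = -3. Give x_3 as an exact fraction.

-4596/1829

h(-2) = -7, h(-3) = 11. x_2 = (-3) - 11·((-3) - (-2))/(11 - (-7)) = -43/18.
h(-3) = 11, h(-43/18) = -4081/1458. x_3 = (-43/18) - (-4081/1458)·((-43/18) - (-3))/((-4081/1458) - 11) = -4596/1829.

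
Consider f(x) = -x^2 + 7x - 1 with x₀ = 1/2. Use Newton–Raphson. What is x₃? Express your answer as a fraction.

f'(x) = -2x + 7.
f(1/2) = 9/4, f'(1/2) = 6, so x₁ = (1/2) - (9/4)/6 = 1/8.
f(1/8) = -9/64, f'(1/8) = 27/4, so x₂ = (1/8) - (-9/64)/(27/4) = 7/48.
f(7/48) = -1/2304, f'(7/48) = 161/24, so x₃ = (7/48) - (-1/2304)/(161/24) = 2255/15456.

2255/15456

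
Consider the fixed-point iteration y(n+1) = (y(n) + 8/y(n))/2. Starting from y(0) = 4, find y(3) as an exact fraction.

y(1) = (4 + 8/4)/2 = 3.
y(2) = (3 + 8/3)/2 = 17/6.
y(3) = (17/6 + 8/(17/6))/2 = 577/204.

577/204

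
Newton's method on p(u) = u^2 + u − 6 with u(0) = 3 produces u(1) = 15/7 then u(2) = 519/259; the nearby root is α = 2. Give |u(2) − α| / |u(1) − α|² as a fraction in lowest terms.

u(1) − α = 15/7 − 2 = 1/7, so |u(1) − α| = 1/7.
u(2) − α = 519/259 − 2 = 1/259, so |u(2) − α| = 1/259.
|u(1) − α|² = 1/49.
Ratio = (1/259) / (1/49) = 7/37.

7/37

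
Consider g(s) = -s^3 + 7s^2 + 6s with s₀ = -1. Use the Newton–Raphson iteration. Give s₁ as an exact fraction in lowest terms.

g'(s) = -3s^2 + 14s + 6.
g(-1) = 2, g'(-1) = -11, so s₁ = (-1) - 2/(-11) = -9/11.

-9/11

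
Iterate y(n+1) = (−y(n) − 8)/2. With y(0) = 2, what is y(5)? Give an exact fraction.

y(1) = (−2 − 8)/2 = −5.
y(2) = (−(−5) − 8)/2 = −3/2.
y(3) = (−(−3/2) − 8)/2 = −13/4.
y(4) = (−(−13/4) − 8)/2 = −19/8.
y(5) = (−(−19/8) − 8)/2 = −45/16.

−45/16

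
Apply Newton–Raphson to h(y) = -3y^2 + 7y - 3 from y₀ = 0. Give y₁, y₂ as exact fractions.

y₁ = 3/7, y₂ = 120/217

h'(y) = -6y + 7.
h(0) = -3, h'(0) = 7, so y₁ = 0 - (-3)/7 = 3/7.
h(3/7) = -27/49, h'(3/7) = 31/7, so y₂ = (3/7) - (-27/49)/(31/7) = 120/217.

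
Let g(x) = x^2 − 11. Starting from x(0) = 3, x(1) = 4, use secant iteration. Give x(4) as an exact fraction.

3907/1178

g(3) = −2, g(4) = 5. x(2) = 4 − 5·(4 − 3)/(5 − (−2)) = 23/7.
g(4) = 5, g(23/7) = −10/49. x(3) = (23/7) − (−10/49)·((23/7) − 4)/((−10/49) − 5) = 169/51.
g(23/7) = −10/49, g(169/51) = −50/2601. x(4) = (169/51) − (−50/2601)·((169/51) − (23/7))/((−50/2601) − (−10/49)) = 3907/1178.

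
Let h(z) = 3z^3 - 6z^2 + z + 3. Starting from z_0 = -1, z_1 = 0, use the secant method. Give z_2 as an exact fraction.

h(-1) = -7, h(0) = 3. z_2 = 0 - 3·(0 - (-1))/(3 - (-7)) = -3/10.

-3/10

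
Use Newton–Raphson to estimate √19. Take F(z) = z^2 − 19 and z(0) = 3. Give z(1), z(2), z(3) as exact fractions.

z(1) = 14/3, z(2) = 367/84, z(3) = 268753/61656

F'(z) = 2z.
F(3) = −10, F'(3) = 6, so z(1) = 3 − (−10)/6 = 14/3.
F(14/3) = 25/9, F'(14/3) = 28/3, so z(2) = (14/3) − (25/9)/(28/3) = 367/84.
F(367/84) = 625/7056, F'(367/84) = 367/42, so z(3) = (367/84) − (625/7056)/(367/42) = 268753/61656.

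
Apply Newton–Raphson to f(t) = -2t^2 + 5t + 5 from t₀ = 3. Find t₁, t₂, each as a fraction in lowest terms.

t₁ = 23/7, t₂ = 1303/399

f'(t) = -4t + 5.
f(3) = 2, f'(3) = -7, so t₁ = 3 - 2/(-7) = 23/7.
f(23/7) = -8/49, f'(23/7) = -57/7, so t₂ = (23/7) - (-8/49)/(-57/7) = 1303/399.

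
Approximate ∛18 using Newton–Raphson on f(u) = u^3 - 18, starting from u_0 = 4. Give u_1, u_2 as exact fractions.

u_1 = 73/24, u_2 = 513433/191844

f'(u) = 3u^2.
f(4) = 46, f'(4) = 48, so u_1 = 4 - 46/48 = 73/24.
f(73/24) = 140185/13824, f'(73/24) = 5329/192, so u_2 = (73/24) - (140185/13824)/(5329/192) = 513433/191844.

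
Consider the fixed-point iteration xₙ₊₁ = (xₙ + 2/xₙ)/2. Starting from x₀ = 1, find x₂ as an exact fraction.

x₁ = (1 + 2/1)/2 = 3/2.
x₂ = (3/2 + 2/(3/2))/2 = 17/12.

17/12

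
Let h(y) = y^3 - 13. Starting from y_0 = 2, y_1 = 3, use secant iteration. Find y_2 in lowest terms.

h(2) = -5, h(3) = 14. y_2 = 3 - 14·(3 - 2)/(14 - (-5)) = 43/19.

43/19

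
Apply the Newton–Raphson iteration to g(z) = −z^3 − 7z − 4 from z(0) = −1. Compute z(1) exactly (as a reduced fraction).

−3/5

g'(z) = −3z^2 − 7.
g(−1) = 4, g'(−1) = −10, so z(1) = (−1) − 4/(−10) = −3/5.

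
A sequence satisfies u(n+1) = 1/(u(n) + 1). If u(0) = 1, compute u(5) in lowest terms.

u(1) = 1/(1 + 1) = 1/2.
u(2) = 1/(1/2 + 1) = 2/3.
u(3) = 1/(2/3 + 1) = 3/5.
u(4) = 1/(3/5 + 1) = 5/8.
u(5) = 1/(5/8 + 1) = 8/13.

8/13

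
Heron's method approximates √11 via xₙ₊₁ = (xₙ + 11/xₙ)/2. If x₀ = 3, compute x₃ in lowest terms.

x₁ = (3 + 11/3)/2 = 10/3.
x₂ = (10/3 + 11/(10/3))/2 = 199/60.
x₃ = (199/60 + 11/(199/60))/2 = 79201/23880.

79201/23880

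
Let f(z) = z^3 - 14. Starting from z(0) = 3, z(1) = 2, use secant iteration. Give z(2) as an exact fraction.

f(3) = 13, f(2) = -6. z(2) = 2 - (-6)·(2 - 3)/((-6) - 13) = 44/19.

44/19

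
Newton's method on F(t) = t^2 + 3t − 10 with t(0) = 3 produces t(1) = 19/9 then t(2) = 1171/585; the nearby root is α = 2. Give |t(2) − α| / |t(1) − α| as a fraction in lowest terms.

t(1) − α = 19/9 − 2 = 1/9, so |t(1) − α| = 1/9.
t(2) − α = 1171/585 − 2 = 1/585, so |t(2) − α| = 1/585.
Ratio = (1/585) / (1/9) = 1/65.

1/65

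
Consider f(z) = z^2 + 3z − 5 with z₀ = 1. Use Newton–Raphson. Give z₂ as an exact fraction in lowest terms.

161/135

f'(z) = 2z + 3.
f(1) = −1, f'(1) = 5, so z₁ = 1 − (−1)/5 = 6/5.
f(6/5) = 1/25, f'(6/5) = 27/5, so z₂ = (6/5) − (1/25)/(27/5) = 161/135.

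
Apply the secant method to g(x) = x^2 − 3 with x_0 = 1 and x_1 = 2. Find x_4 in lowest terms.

97/56

g(1) = −2, g(2) = 1. x_2 = 2 − 1·(2 − 1)/(1 − (−2)) = 5/3.
g(2) = 1, g(5/3) = −2/9. x_3 = (5/3) − (−2/9)·((5/3) − 2)/((−2/9) − 1) = 19/11.
g(5/3) = −2/9, g(19/11) = −2/121. x_4 = (19/11) − (−2/121)·((19/11) − (5/3))/((−2/121) − (−2/9)) = 97/56.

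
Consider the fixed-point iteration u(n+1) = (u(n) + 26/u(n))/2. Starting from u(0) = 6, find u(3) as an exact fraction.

u(1) = (6 + 26/6)/2 = 31/6.
u(2) = (31/6 + 26/(31/6))/2 = 1897/372.
u(3) = (1897/372 + 26/(1897/372))/2 = 7196593/1411368.

7196593/1411368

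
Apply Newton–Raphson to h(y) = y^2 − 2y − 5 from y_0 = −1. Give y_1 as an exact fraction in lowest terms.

−3/2

h'(y) = 2y − 2.
h(−1) = −2, h'(−1) = −4, so y_1 = (−1) − (−2)/(−4) = −3/2.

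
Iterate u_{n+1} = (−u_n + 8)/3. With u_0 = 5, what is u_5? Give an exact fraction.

161/81

u_1 = (−5 + 8)/3 = 1.
u_2 = (−1 + 8)/3 = 7/3.
u_3 = (−(7/3) + 8)/3 = 17/9.
u_4 = (−(17/9) + 8)/3 = 55/27.
u_5 = (−(55/27) + 8)/3 = 161/81.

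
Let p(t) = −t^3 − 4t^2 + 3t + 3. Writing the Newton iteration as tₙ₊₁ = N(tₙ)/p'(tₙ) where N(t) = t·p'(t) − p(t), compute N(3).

−93

p'(t) = −3t^2 − 8t + 3.
N(t) = t·p'(t) − p(t) = t·(−3t^2 − 8t + 3) − (−t^3 − 4t^2 + 3t + 3) = −2t^3 − 4t^2 − 3.
N(3) = −93.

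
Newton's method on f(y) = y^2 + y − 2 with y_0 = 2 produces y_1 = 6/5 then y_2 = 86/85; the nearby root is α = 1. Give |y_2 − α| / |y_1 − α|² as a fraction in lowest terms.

5/17

y_1 − α = 6/5 − 1 = 1/5, so |y_1 − α| = 1/5.
y_2 − α = 86/85 − 1 = 1/85, so |y_2 − α| = 1/85.
|y_1 − α|² = 1/25.
Ratio = (1/85) / (1/25) = 5/17.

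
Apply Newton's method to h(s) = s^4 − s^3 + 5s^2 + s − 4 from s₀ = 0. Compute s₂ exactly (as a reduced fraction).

h'(s) = 4s^3 − 3s^2 + 10s + 1.
h(0) = −4, h'(0) = 1, so s₁ = 0 − (−4)/1 = 4.
h(4) = 272, h'(4) = 249, so s₂ = 4 − 272/249 = 724/249.

724/249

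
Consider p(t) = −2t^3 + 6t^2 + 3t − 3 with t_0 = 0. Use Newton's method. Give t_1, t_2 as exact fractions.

p'(t) = −6t^2 + 12t + 3.
p(0) = −3, p'(0) = 3, so t_1 = 0 − (−3)/3 = 1.
p(1) = 4, p'(1) = 9, so t_2 = 1 − 4/9 = 5/9.

t_1 = 1, t_2 = 5/9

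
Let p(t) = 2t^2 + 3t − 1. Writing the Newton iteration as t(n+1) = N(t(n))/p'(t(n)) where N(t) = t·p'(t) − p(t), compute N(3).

19

p'(t) = 4t + 3.
N(t) = t·p'(t) − p(t) = t·(4t + 3) − (2t^2 + 3t − 1) = 2t^2 + 1.
N(3) = 19.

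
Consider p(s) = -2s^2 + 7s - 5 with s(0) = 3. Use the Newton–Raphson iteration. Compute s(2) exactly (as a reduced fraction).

213/85

p'(s) = -4s + 7.
p(3) = -2, p'(3) = -5, so s(1) = 3 - (-2)/(-5) = 13/5.
p(13/5) = -8/25, p'(13/5) = -17/5, so s(2) = (13/5) - (-8/25)/(-17/5) = 213/85.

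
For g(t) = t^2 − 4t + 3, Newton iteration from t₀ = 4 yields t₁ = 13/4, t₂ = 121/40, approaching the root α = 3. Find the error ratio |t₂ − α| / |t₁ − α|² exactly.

t₁ − α = 13/4 − 3 = 1/4, so |t₁ − α| = 1/4.
t₂ − α = 121/40 − 3 = 1/40, so |t₂ − α| = 1/40.
|t₁ − α|² = 1/16.
Ratio = (1/40) / (1/16) = 2/5.

2/5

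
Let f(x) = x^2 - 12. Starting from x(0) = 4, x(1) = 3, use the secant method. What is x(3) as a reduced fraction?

f(4) = 4, f(3) = -3. x(2) = 3 - (-3)·(3 - 4)/((-3) - 4) = 24/7.
f(3) = -3, f(24/7) = -12/49. x(3) = (24/7) - (-12/49)·((24/7) - 3)/((-12/49) - (-3)) = 52/15.

52/15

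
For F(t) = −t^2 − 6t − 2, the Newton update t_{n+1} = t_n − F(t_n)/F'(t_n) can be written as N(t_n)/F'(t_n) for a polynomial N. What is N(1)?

F'(t) = −2t − 6.
N(t) = t·F'(t) − F(t) = t·(−2t − 6) − (−t^2 − 6t − 2) = −t^2 + 2.
N(1) = 1.

1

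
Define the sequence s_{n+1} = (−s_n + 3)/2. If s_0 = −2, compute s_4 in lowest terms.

s_1 = (−(−2) + 3)/2 = 5/2.
s_2 = (−(5/2) + 3)/2 = 1/4.
s_3 = (−(1/4) + 3)/2 = 11/8.
s_4 = (−(11/8) + 3)/2 = 13/16.

13/16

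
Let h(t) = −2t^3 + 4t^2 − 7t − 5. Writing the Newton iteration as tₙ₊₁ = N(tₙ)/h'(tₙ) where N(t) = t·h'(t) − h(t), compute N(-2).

53

h'(t) = −6t^2 + 8t − 7.
N(t) = t·h'(t) − h(t) = t·(−6t^2 + 8t − 7) − (−2t^3 + 4t^2 − 7t − 5) = −4t^3 + 4t^2 + 5.
N(-2) = 53.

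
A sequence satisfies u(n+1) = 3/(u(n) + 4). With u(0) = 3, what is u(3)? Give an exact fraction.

93/145

u(1) = 3/(3 + 4) = 3/7.
u(2) = 3/(3/7 + 4) = 21/31.
u(3) = 3/(21/31 + 4) = 93/145.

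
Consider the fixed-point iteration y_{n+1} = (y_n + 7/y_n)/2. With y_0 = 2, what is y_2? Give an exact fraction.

233/88

y_1 = (2 + 7/2)/2 = 11/4.
y_2 = (11/4 + 7/(11/4))/2 = 233/88.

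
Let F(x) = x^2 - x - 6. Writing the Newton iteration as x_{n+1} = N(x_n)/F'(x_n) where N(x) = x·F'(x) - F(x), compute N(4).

F'(x) = 2x - 1.
N(x) = x·F'(x) - F(x) = x·(2x - 1) - (x^2 - x - 6) = x^2 + 6.
N(4) = 22.

22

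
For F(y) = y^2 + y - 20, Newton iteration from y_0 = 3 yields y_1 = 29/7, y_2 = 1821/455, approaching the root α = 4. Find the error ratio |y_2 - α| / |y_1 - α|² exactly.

y_1 - α = 29/7 - 4 = 1/7, so |y_1 - α| = 1/7.
y_2 - α = 1821/455 - 4 = 1/455, so |y_2 - α| = 1/455.
|y_1 - α|² = 1/49.
Ratio = (1/455) / (1/49) = 7/65.

7/65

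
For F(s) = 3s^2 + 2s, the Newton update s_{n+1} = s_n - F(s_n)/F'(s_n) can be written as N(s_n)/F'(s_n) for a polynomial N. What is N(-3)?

F'(s) = 6s + 2.
N(s) = s·F'(s) - F(s) = s·(6s + 2) - (3s^2 + 2s) = 3s^2.
N(-3) = 27.

27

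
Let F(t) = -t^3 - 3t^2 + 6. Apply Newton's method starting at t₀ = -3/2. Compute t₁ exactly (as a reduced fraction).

F'(t) = -3t^2 - 6t.
F(-3/2) = 21/8, F'(-3/2) = 9/4, so t₁ = (-3/2) - (21/8)/(9/4) = -8/3.

-8/3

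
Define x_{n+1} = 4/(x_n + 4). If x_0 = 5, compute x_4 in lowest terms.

x_1 = 4/(5 + 4) = 4/9.
x_2 = 4/(4/9 + 4) = 9/10.
x_3 = 4/(9/10 + 4) = 40/49.
x_4 = 4/(40/49 + 4) = 49/59.

49/59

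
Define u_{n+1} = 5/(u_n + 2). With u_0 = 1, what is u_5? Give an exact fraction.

u_1 = 5/(1 + 2) = 5/3.
u_2 = 5/(5/3 + 2) = 15/11.
u_3 = 5/(15/11 + 2) = 55/37.
u_4 = 5/(55/37 + 2) = 185/129.
u_5 = 5/(185/129 + 2) = 645/443.

645/443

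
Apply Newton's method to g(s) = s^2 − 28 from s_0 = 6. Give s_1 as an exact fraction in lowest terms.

g'(s) = 2s.
g(6) = 8, g'(6) = 12, so s_1 = 6 − 8/12 = 16/3.

16/3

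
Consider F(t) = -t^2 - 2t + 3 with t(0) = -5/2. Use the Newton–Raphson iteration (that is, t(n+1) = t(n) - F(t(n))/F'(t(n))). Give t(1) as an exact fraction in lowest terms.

F'(t) = -2t - 2.
F(-5/2) = 7/4, F'(-5/2) = 3, so t(1) = (-5/2) - (7/4)/3 = -37/12.

-37/12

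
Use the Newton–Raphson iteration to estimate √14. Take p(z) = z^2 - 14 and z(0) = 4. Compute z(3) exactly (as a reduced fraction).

p'(z) = 2z.
p(4) = 2, p'(4) = 8, so z(1) = 4 - 2/8 = 15/4.
p(15/4) = 1/16, p'(15/4) = 15/2, so z(2) = (15/4) - (1/16)/(15/2) = 449/120.
p(449/120) = 1/14400, p'(449/120) = 449/60, so z(3) = (449/120) - (1/14400)/(449/60) = 403201/107760.

403201/107760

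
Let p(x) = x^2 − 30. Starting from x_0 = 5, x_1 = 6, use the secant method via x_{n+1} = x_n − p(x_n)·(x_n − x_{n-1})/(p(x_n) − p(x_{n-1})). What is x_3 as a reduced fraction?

115/21

p(5) = −5, p(6) = 6. x_2 = 6 − 6·(6 − 5)/(6 − (−5)) = 60/11.
p(6) = 6, p(60/11) = −30/121. x_3 = (60/11) − (−30/121)·((60/11) − 6)/((−30/121) − 6) = 115/21.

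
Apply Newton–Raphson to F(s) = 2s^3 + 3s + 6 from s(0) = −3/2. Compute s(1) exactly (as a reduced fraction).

−13/11

F'(s) = 6s^2 + 3.
F(−3/2) = −21/4, F'(−3/2) = 33/2, so s(1) = (−3/2) − (−21/4)/(33/2) = −13/11.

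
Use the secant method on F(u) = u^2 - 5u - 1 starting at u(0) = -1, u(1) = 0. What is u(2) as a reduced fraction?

-1/6

F(-1) = 5, F(0) = -1. u(2) = 0 - (-1)·(0 - (-1))/((-1) - 5) = -1/6.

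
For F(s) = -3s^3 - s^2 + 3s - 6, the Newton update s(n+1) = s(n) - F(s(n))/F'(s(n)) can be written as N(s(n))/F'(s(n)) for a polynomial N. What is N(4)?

F'(s) = -9s^2 - 2s + 3.
N(s) = s·F'(s) - F(s) = s·(-9s^2 - 2s + 3) - (-3s^3 - s^2 + 3s - 6) = -6s^3 - s^2 + 6.
N(4) = -394.

-394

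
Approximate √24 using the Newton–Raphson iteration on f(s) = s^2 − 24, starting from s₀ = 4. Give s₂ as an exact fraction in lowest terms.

49/10

f'(s) = 2s.
f(4) = −8, f'(4) = 8, so s₁ = 4 − (−8)/8 = 5.
f(5) = 1, f'(5) = 10, so s₂ = 5 − 1/10 = 49/10.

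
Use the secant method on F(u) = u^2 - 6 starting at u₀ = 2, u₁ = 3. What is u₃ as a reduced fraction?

22/9

F(2) = -2, F(3) = 3. u₂ = 3 - 3·(3 - 2)/(3 - (-2)) = 12/5.
F(3) = 3, F(12/5) = -6/25. u₃ = (12/5) - (-6/25)·((12/5) - 3)/((-6/25) - 3) = 22/9.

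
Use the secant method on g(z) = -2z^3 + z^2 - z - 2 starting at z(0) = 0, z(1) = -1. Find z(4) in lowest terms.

g(0) = -2, g(-1) = 2. z(2) = (-1) - 2·((-1) - 0)/(2 - (-2)) = -1/2.
g(-1) = 2, g(-1/2) = -1. z(3) = (-1/2) - (-1)·((-1/2) - (-1))/((-1) - 2) = -2/3.
g(-1/2) = -1, g(-2/3) = -8/27. z(4) = (-2/3) - (-8/27)·((-2/3) - (-1/2))/((-8/27) - (-1)) = -14/19.

-14/19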